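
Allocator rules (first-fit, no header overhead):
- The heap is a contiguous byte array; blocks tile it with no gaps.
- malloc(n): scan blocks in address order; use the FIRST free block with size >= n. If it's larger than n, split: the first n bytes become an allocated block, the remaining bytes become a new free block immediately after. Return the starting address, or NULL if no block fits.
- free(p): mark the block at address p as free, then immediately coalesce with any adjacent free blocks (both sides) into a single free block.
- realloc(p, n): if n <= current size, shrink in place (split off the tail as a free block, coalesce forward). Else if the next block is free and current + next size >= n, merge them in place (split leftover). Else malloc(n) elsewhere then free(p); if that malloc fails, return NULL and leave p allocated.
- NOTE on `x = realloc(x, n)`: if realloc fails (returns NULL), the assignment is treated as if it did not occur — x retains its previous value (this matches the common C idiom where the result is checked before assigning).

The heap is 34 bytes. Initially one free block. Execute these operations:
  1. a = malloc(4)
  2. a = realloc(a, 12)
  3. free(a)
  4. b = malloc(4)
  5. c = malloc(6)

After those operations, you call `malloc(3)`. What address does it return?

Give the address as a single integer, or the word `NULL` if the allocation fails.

Op 1: a = malloc(4) -> a = 0; heap: [0-3 ALLOC][4-33 FREE]
Op 2: a = realloc(a, 12) -> a = 0; heap: [0-11 ALLOC][12-33 FREE]
Op 3: free(a) -> (freed a); heap: [0-33 FREE]
Op 4: b = malloc(4) -> b = 0; heap: [0-3 ALLOC][4-33 FREE]
Op 5: c = malloc(6) -> c = 4; heap: [0-3 ALLOC][4-9 ALLOC][10-33 FREE]
malloc(3): first-fit scan over [0-3 ALLOC][4-9 ALLOC][10-33 FREE] -> 10

Answer: 10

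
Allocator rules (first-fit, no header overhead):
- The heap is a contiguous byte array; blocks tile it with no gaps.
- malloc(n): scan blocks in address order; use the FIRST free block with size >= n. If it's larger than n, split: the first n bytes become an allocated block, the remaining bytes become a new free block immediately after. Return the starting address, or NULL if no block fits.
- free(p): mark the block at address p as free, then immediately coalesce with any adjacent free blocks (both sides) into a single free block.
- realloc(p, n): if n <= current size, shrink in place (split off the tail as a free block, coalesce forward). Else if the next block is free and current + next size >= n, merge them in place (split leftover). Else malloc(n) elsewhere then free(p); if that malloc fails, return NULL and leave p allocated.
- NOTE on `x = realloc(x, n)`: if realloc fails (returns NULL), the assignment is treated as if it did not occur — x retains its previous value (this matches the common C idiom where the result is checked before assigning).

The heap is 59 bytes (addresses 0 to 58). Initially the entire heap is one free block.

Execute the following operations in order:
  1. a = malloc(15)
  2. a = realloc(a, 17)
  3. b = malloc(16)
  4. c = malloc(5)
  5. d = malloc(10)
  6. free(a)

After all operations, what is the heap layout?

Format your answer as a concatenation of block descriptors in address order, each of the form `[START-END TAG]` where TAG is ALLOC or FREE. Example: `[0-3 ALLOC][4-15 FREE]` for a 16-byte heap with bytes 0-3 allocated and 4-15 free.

Answer: [0-16 FREE][17-32 ALLOC][33-37 ALLOC][38-47 ALLOC][48-58 FREE]

Derivation:
Op 1: a = malloc(15) -> a = 0; heap: [0-14 ALLOC][15-58 FREE]
Op 2: a = realloc(a, 17) -> a = 0; heap: [0-16 ALLOC][17-58 FREE]
Op 3: b = malloc(16) -> b = 17; heap: [0-16 ALLOC][17-32 ALLOC][33-58 FREE]
Op 4: c = malloc(5) -> c = 33; heap: [0-16 ALLOC][17-32 ALLOC][33-37 ALLOC][38-58 FREE]
Op 5: d = malloc(10) -> d = 38; heap: [0-16 ALLOC][17-32 ALLOC][33-37 ALLOC][38-47 ALLOC][48-58 FREE]
Op 6: free(a) -> (freed a); heap: [0-16 FREE][17-32 ALLOC][33-37 ALLOC][38-47 ALLOC][48-58 FREE]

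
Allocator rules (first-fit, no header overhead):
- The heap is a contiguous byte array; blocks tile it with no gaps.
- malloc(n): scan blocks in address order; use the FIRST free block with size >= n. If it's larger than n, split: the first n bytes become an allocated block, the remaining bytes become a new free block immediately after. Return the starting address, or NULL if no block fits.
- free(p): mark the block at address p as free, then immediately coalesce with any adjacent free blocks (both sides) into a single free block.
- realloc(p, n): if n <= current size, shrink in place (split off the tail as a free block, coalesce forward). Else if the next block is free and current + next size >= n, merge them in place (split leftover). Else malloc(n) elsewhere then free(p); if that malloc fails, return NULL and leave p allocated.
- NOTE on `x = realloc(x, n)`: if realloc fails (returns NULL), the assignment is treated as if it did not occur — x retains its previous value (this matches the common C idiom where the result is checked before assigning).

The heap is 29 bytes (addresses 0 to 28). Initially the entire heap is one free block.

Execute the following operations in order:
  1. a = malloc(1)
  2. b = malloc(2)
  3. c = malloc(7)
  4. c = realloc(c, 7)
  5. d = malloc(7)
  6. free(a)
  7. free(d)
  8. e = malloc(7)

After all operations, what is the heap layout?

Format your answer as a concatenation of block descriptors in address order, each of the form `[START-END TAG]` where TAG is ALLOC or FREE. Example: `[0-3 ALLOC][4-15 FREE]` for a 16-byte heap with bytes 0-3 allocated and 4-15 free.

Op 1: a = malloc(1) -> a = 0; heap: [0-0 ALLOC][1-28 FREE]
Op 2: b = malloc(2) -> b = 1; heap: [0-0 ALLOC][1-2 ALLOC][3-28 FREE]
Op 3: c = malloc(7) -> c = 3; heap: [0-0 ALLOC][1-2 ALLOC][3-9 ALLOC][10-28 FREE]
Op 4: c = realloc(c, 7) -> c = 3; heap: [0-0 ALLOC][1-2 ALLOC][3-9 ALLOC][10-28 FREE]
Op 5: d = malloc(7) -> d = 10; heap: [0-0 ALLOC][1-2 ALLOC][3-9 ALLOC][10-16 ALLOC][17-28 FREE]
Op 6: free(a) -> (freed a); heap: [0-0 FREE][1-2 ALLOC][3-9 ALLOC][10-16 ALLOC][17-28 FREE]
Op 7: free(d) -> (freed d); heap: [0-0 FREE][1-2 ALLOC][3-9 ALLOC][10-28 FREE]
Op 8: e = malloc(7) -> e = 10; heap: [0-0 FREE][1-2 ALLOC][3-9 ALLOC][10-16 ALLOC][17-28 FREE]

Answer: [0-0 FREE][1-2 ALLOC][3-9 ALLOC][10-16 ALLOC][17-28 FREE]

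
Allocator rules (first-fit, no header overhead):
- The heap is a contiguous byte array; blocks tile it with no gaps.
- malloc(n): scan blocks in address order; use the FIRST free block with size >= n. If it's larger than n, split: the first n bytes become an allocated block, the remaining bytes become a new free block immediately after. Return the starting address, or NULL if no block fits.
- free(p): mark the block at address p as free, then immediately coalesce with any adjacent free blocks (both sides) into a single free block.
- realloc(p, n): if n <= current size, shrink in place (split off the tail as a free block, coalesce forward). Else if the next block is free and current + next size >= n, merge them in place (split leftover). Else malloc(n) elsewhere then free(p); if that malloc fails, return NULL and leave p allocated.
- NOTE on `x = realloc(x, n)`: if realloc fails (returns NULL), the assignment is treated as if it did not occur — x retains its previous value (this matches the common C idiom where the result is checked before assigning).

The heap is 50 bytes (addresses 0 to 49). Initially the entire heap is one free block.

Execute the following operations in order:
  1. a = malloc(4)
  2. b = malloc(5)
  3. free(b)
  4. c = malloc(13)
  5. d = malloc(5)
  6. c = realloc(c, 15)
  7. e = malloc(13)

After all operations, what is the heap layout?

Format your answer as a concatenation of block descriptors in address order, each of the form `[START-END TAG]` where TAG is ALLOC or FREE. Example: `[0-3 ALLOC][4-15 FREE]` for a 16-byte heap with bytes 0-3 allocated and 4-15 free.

Op 1: a = malloc(4) -> a = 0; heap: [0-3 ALLOC][4-49 FREE]
Op 2: b = malloc(5) -> b = 4; heap: [0-3 ALLOC][4-8 ALLOC][9-49 FREE]
Op 3: free(b) -> (freed b); heap: [0-3 ALLOC][4-49 FREE]
Op 4: c = malloc(13) -> c = 4; heap: [0-3 ALLOC][4-16 ALLOC][17-49 FREE]
Op 5: d = malloc(5) -> d = 17; heap: [0-3 ALLOC][4-16 ALLOC][17-21 ALLOC][22-49 FREE]
Op 6: c = realloc(c, 15) -> c = 22; heap: [0-3 ALLOC][4-16 FREE][17-21 ALLOC][22-36 ALLOC][37-49 FREE]
Op 7: e = malloc(13) -> e = 4; heap: [0-3 ALLOC][4-16 ALLOC][17-21 ALLOC][22-36 ALLOC][37-49 FREE]

Answer: [0-3 ALLOC][4-16 ALLOC][17-21 ALLOC][22-36 ALLOC][37-49 FREE]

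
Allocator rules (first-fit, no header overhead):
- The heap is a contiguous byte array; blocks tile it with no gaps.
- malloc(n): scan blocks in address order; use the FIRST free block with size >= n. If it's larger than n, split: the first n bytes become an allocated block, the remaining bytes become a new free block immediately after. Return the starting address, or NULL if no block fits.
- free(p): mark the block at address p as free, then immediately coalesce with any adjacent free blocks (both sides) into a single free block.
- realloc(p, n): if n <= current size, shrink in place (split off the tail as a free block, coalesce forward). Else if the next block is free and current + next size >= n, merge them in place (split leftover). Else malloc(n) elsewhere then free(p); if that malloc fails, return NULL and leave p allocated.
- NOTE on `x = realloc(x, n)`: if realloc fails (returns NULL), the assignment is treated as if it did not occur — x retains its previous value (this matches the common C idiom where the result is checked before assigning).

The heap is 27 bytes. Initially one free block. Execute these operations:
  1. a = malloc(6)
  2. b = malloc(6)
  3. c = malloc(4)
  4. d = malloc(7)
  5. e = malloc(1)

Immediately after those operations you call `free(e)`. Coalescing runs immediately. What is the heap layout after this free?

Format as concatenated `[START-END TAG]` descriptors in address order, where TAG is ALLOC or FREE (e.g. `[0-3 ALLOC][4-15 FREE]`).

Answer: [0-5 ALLOC][6-11 ALLOC][12-15 ALLOC][16-22 ALLOC][23-26 FREE]

Derivation:
Op 1: a = malloc(6) -> a = 0; heap: [0-5 ALLOC][6-26 FREE]
Op 2: b = malloc(6) -> b = 6; heap: [0-5 ALLOC][6-11 ALLOC][12-26 FREE]
Op 3: c = malloc(4) -> c = 12; heap: [0-5 ALLOC][6-11 ALLOC][12-15 ALLOC][16-26 FREE]
Op 4: d = malloc(7) -> d = 16; heap: [0-5 ALLOC][6-11 ALLOC][12-15 ALLOC][16-22 ALLOC][23-26 FREE]
Op 5: e = malloc(1) -> e = 23; heap: [0-5 ALLOC][6-11 ALLOC][12-15 ALLOC][16-22 ALLOC][23-23 ALLOC][24-26 FREE]
free(e): e = 23 -> block [23-23 ALLOC]; mark free, coalesce with adjacent free neighbors -> [0-5 ALLOC][6-11 ALLOC][12-15 ALLOC][16-22 ALLOC][23-26 FREE]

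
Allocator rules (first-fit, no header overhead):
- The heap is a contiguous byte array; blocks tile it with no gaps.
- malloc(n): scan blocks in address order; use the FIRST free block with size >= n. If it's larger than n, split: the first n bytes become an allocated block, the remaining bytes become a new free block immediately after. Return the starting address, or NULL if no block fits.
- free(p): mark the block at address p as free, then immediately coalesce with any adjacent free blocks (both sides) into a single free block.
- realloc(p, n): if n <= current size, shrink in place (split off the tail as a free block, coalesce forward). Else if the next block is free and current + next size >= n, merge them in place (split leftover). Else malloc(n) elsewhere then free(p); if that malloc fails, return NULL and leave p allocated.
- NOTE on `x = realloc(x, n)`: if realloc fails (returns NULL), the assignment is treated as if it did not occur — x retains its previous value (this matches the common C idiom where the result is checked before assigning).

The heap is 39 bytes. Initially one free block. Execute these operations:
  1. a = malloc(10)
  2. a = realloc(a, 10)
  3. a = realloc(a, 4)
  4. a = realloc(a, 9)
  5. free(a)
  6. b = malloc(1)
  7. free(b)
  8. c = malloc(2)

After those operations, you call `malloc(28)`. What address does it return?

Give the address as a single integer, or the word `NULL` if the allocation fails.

Answer: 2

Derivation:
Op 1: a = malloc(10) -> a = 0; heap: [0-9 ALLOC][10-38 FREE]
Op 2: a = realloc(a, 10) -> a = 0; heap: [0-9 ALLOC][10-38 FREE]
Op 3: a = realloc(a, 4) -> a = 0; heap: [0-3 ALLOC][4-38 FREE]
Op 4: a = realloc(a, 9) -> a = 0; heap: [0-8 ALLOC][9-38 FREE]
Op 5: free(a) -> (freed a); heap: [0-38 FREE]
Op 6: b = malloc(1) -> b = 0; heap: [0-0 ALLOC][1-38 FREE]
Op 7: free(b) -> (freed b); heap: [0-38 FREE]
Op 8: c = malloc(2) -> c = 0; heap: [0-1 ALLOC][2-38 FREE]
malloc(28): first-fit scan over [0-1 ALLOC][2-38 FREE] -> 2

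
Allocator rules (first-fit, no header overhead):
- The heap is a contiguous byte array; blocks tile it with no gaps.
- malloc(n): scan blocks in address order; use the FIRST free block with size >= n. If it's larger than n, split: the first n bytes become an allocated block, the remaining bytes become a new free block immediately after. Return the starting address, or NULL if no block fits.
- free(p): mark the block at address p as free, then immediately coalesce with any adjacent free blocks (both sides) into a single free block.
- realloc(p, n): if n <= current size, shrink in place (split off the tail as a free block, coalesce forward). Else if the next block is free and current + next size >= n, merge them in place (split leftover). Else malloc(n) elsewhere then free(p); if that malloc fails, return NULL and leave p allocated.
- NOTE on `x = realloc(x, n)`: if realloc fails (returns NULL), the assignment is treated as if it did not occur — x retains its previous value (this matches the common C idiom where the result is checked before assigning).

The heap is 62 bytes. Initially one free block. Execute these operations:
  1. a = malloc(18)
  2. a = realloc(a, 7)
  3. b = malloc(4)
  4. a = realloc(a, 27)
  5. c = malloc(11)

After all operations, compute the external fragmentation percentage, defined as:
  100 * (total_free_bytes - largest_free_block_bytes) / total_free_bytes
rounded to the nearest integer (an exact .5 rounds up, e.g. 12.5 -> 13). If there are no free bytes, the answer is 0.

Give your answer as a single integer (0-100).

Answer: 35

Derivation:
Op 1: a = malloc(18) -> a = 0; heap: [0-17 ALLOC][18-61 FREE]
Op 2: a = realloc(a, 7) -> a = 0; heap: [0-6 ALLOC][7-61 FREE]
Op 3: b = malloc(4) -> b = 7; heap: [0-6 ALLOC][7-10 ALLOC][11-61 FREE]
Op 4: a = realloc(a, 27) -> a = 11; heap: [0-6 FREE][7-10 ALLOC][11-37 ALLOC][38-61 FREE]
Op 5: c = malloc(11) -> c = 38; heap: [0-6 FREE][7-10 ALLOC][11-37 ALLOC][38-48 ALLOC][49-61 FREE]
Free blocks: [7 13] total_free=20 largest=13 -> 100*(20-13)/20 = 700/20 = 35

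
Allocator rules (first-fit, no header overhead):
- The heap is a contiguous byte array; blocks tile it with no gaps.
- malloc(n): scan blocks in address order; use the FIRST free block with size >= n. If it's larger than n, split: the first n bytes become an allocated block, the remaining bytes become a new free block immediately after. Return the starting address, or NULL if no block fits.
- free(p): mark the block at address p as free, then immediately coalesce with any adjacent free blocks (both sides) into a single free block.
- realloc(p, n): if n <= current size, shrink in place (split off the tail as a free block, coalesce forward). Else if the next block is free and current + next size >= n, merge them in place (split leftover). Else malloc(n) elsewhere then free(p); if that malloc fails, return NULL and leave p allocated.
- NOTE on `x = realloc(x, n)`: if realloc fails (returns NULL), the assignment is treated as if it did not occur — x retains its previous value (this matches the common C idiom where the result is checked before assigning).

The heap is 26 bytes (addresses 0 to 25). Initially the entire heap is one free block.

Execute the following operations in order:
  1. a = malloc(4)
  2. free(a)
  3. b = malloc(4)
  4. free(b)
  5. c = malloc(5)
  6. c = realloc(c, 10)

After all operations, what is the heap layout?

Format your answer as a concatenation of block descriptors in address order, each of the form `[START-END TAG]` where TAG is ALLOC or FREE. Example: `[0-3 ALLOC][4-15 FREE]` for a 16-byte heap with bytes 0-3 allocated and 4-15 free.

Answer: [0-9 ALLOC][10-25 FREE]

Derivation:
Op 1: a = malloc(4) -> a = 0; heap: [0-3 ALLOC][4-25 FREE]
Op 2: free(a) -> (freed a); heap: [0-25 FREE]
Op 3: b = malloc(4) -> b = 0; heap: [0-3 ALLOC][4-25 FREE]
Op 4: free(b) -> (freed b); heap: [0-25 FREE]
Op 5: c = malloc(5) -> c = 0; heap: [0-4 ALLOC][5-25 FREE]
Op 6: c = realloc(c, 10) -> c = 0; heap: [0-9 ALLOC][10-25 FREE]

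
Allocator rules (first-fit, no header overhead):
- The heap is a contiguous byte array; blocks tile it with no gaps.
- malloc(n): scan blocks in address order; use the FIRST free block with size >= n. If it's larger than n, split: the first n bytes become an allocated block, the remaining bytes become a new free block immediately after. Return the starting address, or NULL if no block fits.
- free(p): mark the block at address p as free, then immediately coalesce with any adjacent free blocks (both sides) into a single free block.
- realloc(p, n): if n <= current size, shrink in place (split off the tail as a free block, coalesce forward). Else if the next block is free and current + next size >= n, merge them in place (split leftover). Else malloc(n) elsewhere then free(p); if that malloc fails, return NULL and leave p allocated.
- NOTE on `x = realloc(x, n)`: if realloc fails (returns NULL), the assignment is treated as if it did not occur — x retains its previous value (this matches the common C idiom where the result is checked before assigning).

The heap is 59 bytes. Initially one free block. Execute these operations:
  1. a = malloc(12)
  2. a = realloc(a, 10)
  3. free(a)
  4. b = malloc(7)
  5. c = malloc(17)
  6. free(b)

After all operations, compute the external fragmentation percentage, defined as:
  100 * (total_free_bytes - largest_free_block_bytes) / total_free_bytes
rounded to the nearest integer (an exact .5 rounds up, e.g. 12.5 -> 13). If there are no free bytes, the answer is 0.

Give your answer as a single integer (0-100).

Op 1: a = malloc(12) -> a = 0; heap: [0-11 ALLOC][12-58 FREE]
Op 2: a = realloc(a, 10) -> a = 0; heap: [0-9 ALLOC][10-58 FREE]
Op 3: free(a) -> (freed a); heap: [0-58 FREE]
Op 4: b = malloc(7) -> b = 0; heap: [0-6 ALLOC][7-58 FREE]
Op 5: c = malloc(17) -> c = 7; heap: [0-6 ALLOC][7-23 ALLOC][24-58 FREE]
Op 6: free(b) -> (freed b); heap: [0-6 FREE][7-23 ALLOC][24-58 FREE]
Free blocks: [7 35] total_free=42 largest=35 -> 100*(42-35)/42 = 700/42 ≈ 16.667 -> rounds to 17

Answer: 17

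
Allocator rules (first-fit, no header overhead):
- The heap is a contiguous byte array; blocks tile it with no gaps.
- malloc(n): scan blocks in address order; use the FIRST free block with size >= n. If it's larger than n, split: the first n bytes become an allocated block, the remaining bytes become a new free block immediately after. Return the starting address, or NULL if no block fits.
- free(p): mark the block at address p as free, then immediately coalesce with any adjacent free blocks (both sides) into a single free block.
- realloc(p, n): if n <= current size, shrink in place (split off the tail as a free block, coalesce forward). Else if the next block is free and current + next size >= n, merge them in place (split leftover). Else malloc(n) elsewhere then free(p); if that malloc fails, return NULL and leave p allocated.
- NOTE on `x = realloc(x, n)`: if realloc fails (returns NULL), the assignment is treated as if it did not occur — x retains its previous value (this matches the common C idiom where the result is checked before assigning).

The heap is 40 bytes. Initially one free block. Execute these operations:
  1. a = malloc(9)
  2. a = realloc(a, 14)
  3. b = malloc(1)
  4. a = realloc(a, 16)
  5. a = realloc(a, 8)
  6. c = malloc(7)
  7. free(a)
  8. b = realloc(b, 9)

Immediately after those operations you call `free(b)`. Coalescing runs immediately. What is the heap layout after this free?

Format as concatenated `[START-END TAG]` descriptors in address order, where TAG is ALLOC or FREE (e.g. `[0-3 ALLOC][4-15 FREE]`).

Answer: [0-6 ALLOC][7-39 FREE]

Derivation:
Op 1: a = malloc(9) -> a = 0; heap: [0-8 ALLOC][9-39 FREE]
Op 2: a = realloc(a, 14) -> a = 0; heap: [0-13 ALLOC][14-39 FREE]
Op 3: b = malloc(1) -> b = 14; heap: [0-13 ALLOC][14-14 ALLOC][15-39 FREE]
Op 4: a = realloc(a, 16) -> a = 15; heap: [0-13 FREE][14-14 ALLOC][15-30 ALLOC][31-39 FREE]
Op 5: a = realloc(a, 8) -> a = 15; heap: [0-13 FREE][14-14 ALLOC][15-22 ALLOC][23-39 FREE]
Op 6: c = malloc(7) -> c = 0; heap: [0-6 ALLOC][7-13 FREE][14-14 ALLOC][15-22 ALLOC][23-39 FREE]
Op 7: free(a) -> (freed a); heap: [0-6 ALLOC][7-13 FREE][14-14 ALLOC][15-39 FREE]
Op 8: b = realloc(b, 9) -> b = 14; heap: [0-6 ALLOC][7-13 FREE][14-22 ALLOC][23-39 FREE]
free(b): b = 14 -> block [14-22 ALLOC]; mark free, coalesce with adjacent free neighbors -> [0-6 ALLOC][7-39 FREE]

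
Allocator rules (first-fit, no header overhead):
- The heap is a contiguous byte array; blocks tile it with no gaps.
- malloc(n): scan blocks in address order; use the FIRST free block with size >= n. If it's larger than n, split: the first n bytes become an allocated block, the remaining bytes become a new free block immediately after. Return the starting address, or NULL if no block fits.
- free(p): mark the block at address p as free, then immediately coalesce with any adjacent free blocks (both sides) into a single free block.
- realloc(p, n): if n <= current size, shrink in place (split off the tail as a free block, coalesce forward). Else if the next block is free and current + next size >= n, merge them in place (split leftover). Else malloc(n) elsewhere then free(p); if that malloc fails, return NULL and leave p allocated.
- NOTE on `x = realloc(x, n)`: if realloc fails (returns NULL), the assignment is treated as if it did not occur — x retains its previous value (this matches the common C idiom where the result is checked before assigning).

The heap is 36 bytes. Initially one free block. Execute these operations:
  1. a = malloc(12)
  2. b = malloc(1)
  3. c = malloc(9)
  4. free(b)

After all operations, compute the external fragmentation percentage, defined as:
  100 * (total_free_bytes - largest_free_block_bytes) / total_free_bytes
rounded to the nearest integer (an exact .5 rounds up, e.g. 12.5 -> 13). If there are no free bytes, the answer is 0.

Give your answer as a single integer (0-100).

Answer: 7

Derivation:
Op 1: a = malloc(12) -> a = 0; heap: [0-11 ALLOC][12-35 FREE]
Op 2: b = malloc(1) -> b = 12; heap: [0-11 ALLOC][12-12 ALLOC][13-35 FREE]
Op 3: c = malloc(9) -> c = 13; heap: [0-11 ALLOC][12-12 ALLOC][13-21 ALLOC][22-35 FREE]
Op 4: free(b) -> (freed b); heap: [0-11 ALLOC][12-12 FREE][13-21 ALLOC][22-35 FREE]
Free blocks: [1 14] total_free=15 largest=14 -> 100*(15-14)/15 = 100/15 ≈ 6.667 -> rounds to 7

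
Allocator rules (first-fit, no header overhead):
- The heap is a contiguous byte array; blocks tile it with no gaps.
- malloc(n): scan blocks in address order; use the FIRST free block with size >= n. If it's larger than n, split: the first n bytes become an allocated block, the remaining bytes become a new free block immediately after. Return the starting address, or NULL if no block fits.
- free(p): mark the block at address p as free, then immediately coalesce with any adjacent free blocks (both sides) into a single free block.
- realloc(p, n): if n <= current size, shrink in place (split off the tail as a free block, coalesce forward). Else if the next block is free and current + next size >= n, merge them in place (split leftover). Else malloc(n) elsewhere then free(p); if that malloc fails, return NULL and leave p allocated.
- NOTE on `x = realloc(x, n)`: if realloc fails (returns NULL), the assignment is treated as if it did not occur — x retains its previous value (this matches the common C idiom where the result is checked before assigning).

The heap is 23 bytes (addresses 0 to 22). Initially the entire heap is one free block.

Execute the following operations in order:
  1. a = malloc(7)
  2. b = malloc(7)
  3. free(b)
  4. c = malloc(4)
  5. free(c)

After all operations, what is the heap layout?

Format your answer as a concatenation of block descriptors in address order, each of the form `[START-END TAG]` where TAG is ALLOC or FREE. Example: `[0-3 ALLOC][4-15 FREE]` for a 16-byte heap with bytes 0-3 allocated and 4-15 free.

Op 1: a = malloc(7) -> a = 0; heap: [0-6 ALLOC][7-22 FREE]
Op 2: b = malloc(7) -> b = 7; heap: [0-6 ALLOC][7-13 ALLOC][14-22 FREE]
Op 3: free(b) -> (freed b); heap: [0-6 ALLOC][7-22 FREE]
Op 4: c = malloc(4) -> c = 7; heap: [0-6 ALLOC][7-10 ALLOC][11-22 FREE]
Op 5: free(c) -> (freed c); heap: [0-6 ALLOC][7-22 FREE]

Answer: [0-6 ALLOC][7-22 FREE]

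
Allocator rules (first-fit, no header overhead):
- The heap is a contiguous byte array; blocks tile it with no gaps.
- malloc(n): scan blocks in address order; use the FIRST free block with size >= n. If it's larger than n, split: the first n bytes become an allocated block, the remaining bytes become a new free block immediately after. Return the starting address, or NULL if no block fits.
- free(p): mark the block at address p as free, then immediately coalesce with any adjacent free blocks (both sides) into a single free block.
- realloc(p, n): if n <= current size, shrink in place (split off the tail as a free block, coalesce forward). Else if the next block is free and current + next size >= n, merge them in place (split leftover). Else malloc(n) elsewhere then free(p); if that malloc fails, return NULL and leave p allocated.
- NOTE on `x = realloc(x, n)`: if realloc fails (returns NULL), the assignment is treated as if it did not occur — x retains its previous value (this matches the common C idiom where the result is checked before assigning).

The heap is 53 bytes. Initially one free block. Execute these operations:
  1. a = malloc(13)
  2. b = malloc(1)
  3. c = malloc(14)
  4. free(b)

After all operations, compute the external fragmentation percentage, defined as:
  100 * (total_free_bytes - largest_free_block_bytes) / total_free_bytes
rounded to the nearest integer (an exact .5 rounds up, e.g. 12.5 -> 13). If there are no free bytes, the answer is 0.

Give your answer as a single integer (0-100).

Answer: 4

Derivation:
Op 1: a = malloc(13) -> a = 0; heap: [0-12 ALLOC][13-52 FREE]
Op 2: b = malloc(1) -> b = 13; heap: [0-12 ALLOC][13-13 ALLOC][14-52 FREE]
Op 3: c = malloc(14) -> c = 14; heap: [0-12 ALLOC][13-13 ALLOC][14-27 ALLOC][28-52 FREE]
Op 4: free(b) -> (freed b); heap: [0-12 ALLOC][13-13 FREE][14-27 ALLOC][28-52 FREE]
Free blocks: [1 25] total_free=26 largest=25 -> 100*(26-25)/26 = 100/26 ≈ 3.846 -> rounds to 4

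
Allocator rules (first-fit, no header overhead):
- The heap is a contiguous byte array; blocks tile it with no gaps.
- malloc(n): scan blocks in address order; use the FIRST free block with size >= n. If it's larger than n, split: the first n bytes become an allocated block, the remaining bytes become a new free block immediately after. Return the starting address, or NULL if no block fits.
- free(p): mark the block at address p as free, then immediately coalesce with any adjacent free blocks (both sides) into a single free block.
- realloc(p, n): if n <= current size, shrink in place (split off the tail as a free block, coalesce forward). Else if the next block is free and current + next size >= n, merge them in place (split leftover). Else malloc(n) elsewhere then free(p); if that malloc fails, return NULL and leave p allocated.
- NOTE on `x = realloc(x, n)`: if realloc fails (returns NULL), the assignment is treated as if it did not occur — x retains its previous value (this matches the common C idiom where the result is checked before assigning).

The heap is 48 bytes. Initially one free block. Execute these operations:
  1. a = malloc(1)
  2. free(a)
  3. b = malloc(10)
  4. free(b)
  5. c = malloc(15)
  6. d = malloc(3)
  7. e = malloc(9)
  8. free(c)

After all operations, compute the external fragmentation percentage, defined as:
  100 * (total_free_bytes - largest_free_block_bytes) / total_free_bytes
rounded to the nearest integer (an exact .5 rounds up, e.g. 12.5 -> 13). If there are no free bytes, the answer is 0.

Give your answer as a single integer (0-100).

Op 1: a = malloc(1) -> a = 0; heap: [0-0 ALLOC][1-47 FREE]
Op 2: free(a) -> (freed a); heap: [0-47 FREE]
Op 3: b = malloc(10) -> b = 0; heap: [0-9 ALLOC][10-47 FREE]
Op 4: free(b) -> (freed b); heap: [0-47 FREE]
Op 5: c = malloc(15) -> c = 0; heap: [0-14 ALLOC][15-47 FREE]
Op 6: d = malloc(3) -> d = 15; heap: [0-14 ALLOC][15-17 ALLOC][18-47 FREE]
Op 7: e = malloc(9) -> e = 18; heap: [0-14 ALLOC][15-17 ALLOC][18-26 ALLOC][27-47 FREE]
Op 8: free(c) -> (freed c); heap: [0-14 FREE][15-17 ALLOC][18-26 ALLOC][27-47 FREE]
Free blocks: [15 21] total_free=36 largest=21 -> 100*(36-21)/36 = 1500/36 ≈ 41.667 -> rounds to 42

Answer: 42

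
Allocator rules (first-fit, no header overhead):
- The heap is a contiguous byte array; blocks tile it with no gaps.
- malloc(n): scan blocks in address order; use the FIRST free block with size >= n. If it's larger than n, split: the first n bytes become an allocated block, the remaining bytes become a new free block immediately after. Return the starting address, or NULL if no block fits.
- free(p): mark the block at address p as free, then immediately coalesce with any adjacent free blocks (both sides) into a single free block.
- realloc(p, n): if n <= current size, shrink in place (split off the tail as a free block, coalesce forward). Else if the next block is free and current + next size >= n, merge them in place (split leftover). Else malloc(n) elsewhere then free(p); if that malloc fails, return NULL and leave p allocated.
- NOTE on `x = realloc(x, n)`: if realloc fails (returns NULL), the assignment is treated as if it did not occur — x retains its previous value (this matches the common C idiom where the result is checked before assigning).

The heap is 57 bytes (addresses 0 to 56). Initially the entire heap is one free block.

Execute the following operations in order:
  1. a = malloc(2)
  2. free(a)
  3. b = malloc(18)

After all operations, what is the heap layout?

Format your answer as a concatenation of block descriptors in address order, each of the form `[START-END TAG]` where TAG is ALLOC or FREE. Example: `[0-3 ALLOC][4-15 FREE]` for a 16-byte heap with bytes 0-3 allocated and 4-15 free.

Op 1: a = malloc(2) -> a = 0; heap: [0-1 ALLOC][2-56 FREE]
Op 2: free(a) -> (freed a); heap: [0-56 FREE]
Op 3: b = malloc(18) -> b = 0; heap: [0-17 ALLOC][18-56 FREE]

Answer: [0-17 ALLOC][18-56 FREE]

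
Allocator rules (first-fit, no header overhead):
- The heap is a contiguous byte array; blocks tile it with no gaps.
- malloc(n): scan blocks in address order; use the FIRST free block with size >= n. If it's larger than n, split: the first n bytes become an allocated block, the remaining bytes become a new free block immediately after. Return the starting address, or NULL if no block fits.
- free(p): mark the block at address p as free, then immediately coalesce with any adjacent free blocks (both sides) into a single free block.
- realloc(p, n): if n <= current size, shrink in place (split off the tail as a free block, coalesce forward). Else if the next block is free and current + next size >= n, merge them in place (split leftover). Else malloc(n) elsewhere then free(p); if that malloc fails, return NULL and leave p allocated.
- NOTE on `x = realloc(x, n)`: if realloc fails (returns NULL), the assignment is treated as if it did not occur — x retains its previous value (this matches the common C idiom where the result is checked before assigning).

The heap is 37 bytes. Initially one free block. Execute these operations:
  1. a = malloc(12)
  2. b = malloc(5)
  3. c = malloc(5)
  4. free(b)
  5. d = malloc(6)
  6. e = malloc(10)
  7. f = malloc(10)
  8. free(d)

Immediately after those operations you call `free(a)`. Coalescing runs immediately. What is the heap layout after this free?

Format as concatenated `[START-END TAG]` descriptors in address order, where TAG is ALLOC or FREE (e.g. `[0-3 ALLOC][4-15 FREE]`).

Op 1: a = malloc(12) -> a = 0; heap: [0-11 ALLOC][12-36 FREE]
Op 2: b = malloc(5) -> b = 12; heap: [0-11 ALLOC][12-16 ALLOC][17-36 FREE]
Op 3: c = malloc(5) -> c = 17; heap: [0-11 ALLOC][12-16 ALLOC][17-21 ALLOC][22-36 FREE]
Op 4: free(b) -> (freed b); heap: [0-11 ALLOC][12-16 FREE][17-21 ALLOC][22-36 FREE]
Op 5: d = malloc(6) -> d = 22; heap: [0-11 ALLOC][12-16 FREE][17-21 ALLOC][22-27 ALLOC][28-36 FREE]
Op 6: e = malloc(10) -> e = NULL; heap: [0-11 ALLOC][12-16 FREE][17-21 ALLOC][22-27 ALLOC][28-36 FREE]
Op 7: f = malloc(10) -> f = NULL; heap: [0-11 ALLOC][12-16 FREE][17-21 ALLOC][22-27 ALLOC][28-36 FREE]
Op 8: free(d) -> (freed d); heap: [0-11 ALLOC][12-16 FREE][17-21 ALLOC][22-36 FREE]
free(a): a = 0 -> block [0-11 ALLOC]; mark free, coalesce with adjacent free neighbors -> [0-16 FREE][17-21 ALLOC][22-36 FREE]

Answer: [0-16 FREE][17-21 ALLOC][22-36 FREE]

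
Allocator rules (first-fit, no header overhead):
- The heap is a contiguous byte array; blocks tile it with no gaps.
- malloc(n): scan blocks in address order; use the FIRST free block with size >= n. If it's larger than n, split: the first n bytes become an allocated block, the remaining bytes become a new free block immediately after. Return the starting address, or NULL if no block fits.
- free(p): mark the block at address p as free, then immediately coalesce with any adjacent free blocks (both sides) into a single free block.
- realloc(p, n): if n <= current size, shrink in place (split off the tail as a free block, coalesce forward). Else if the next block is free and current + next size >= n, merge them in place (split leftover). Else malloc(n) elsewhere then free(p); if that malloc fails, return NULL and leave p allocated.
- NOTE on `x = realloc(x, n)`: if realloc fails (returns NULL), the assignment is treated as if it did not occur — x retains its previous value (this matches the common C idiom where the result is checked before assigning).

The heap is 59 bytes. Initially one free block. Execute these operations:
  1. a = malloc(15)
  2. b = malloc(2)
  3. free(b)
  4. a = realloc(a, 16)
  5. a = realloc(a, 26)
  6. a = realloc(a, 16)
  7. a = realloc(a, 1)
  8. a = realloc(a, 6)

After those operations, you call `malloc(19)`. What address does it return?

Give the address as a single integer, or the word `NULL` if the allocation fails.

Op 1: a = malloc(15) -> a = 0; heap: [0-14 ALLOC][15-58 FREE]
Op 2: b = malloc(2) -> b = 15; heap: [0-14 ALLOC][15-16 ALLOC][17-58 FREE]
Op 3: free(b) -> (freed b); heap: [0-14 ALLOC][15-58 FREE]
Op 4: a = realloc(a, 16) -> a = 0; heap: [0-15 ALLOC][16-58 FREE]
Op 5: a = realloc(a, 26) -> a = 0; heap: [0-25 ALLOC][26-58 FREE]
Op 6: a = realloc(a, 16) -> a = 0; heap: [0-15 ALLOC][16-58 FREE]
Op 7: a = realloc(a, 1) -> a = 0; heap: [0-0 ALLOC][1-58 FREE]
Op 8: a = realloc(a, 6) -> a = 0; heap: [0-5 ALLOC][6-58 FREE]
malloc(19): first-fit scan over [0-5 ALLOC][6-58 FREE] -> 6

Answer: 6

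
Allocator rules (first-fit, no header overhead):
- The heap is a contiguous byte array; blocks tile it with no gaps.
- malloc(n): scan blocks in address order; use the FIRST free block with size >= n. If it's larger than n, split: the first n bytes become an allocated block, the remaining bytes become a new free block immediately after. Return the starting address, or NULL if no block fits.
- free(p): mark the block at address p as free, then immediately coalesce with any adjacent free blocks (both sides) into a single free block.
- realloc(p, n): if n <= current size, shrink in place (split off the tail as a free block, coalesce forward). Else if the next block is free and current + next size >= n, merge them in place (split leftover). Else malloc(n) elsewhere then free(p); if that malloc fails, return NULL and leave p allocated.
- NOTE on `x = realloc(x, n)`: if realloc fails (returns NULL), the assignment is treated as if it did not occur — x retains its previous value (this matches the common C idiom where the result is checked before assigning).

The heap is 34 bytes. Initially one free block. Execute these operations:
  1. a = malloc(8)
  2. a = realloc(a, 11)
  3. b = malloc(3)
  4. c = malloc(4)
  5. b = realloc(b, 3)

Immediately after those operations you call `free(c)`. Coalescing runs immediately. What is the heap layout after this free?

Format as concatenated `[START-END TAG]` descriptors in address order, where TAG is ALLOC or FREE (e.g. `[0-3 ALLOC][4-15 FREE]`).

Op 1: a = malloc(8) -> a = 0; heap: [0-7 ALLOC][8-33 FREE]
Op 2: a = realloc(a, 11) -> a = 0; heap: [0-10 ALLOC][11-33 FREE]
Op 3: b = malloc(3) -> b = 11; heap: [0-10 ALLOC][11-13 ALLOC][14-33 FREE]
Op 4: c = malloc(4) -> c = 14; heap: [0-10 ALLOC][11-13 ALLOC][14-17 ALLOC][18-33 FREE]
Op 5: b = realloc(b, 3) -> b = 11; heap: [0-10 ALLOC][11-13 ALLOC][14-17 ALLOC][18-33 FREE]
free(c): c = 14 -> block [14-17 ALLOC]; mark free, coalesce with adjacent free neighbors -> [0-10 ALLOC][11-13 ALLOC][14-33 FREE]

Answer: [0-10 ALLOC][11-13 ALLOC][14-33 FREE]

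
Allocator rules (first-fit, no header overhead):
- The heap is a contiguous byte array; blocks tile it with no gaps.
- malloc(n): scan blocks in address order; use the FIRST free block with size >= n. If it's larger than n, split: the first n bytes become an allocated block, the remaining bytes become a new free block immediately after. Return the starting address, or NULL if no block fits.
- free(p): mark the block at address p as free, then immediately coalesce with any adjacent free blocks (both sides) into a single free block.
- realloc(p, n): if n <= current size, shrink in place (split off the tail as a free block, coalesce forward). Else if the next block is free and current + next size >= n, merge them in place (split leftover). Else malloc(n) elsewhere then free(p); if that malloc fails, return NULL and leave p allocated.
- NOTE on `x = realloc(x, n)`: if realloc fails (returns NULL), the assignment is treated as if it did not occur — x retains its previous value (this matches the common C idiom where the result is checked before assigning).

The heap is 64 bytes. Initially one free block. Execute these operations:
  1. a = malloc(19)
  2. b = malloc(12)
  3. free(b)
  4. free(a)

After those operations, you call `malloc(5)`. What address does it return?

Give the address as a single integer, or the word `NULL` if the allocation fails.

Op 1: a = malloc(19) -> a = 0; heap: [0-18 ALLOC][19-63 FREE]
Op 2: b = malloc(12) -> b = 19; heap: [0-18 ALLOC][19-30 ALLOC][31-63 FREE]
Op 3: free(b) -> (freed b); heap: [0-18 ALLOC][19-63 FREE]
Op 4: free(a) -> (freed a); heap: [0-63 FREE]
malloc(5): first-fit scan over [0-63 FREE] -> 0

Answer: 0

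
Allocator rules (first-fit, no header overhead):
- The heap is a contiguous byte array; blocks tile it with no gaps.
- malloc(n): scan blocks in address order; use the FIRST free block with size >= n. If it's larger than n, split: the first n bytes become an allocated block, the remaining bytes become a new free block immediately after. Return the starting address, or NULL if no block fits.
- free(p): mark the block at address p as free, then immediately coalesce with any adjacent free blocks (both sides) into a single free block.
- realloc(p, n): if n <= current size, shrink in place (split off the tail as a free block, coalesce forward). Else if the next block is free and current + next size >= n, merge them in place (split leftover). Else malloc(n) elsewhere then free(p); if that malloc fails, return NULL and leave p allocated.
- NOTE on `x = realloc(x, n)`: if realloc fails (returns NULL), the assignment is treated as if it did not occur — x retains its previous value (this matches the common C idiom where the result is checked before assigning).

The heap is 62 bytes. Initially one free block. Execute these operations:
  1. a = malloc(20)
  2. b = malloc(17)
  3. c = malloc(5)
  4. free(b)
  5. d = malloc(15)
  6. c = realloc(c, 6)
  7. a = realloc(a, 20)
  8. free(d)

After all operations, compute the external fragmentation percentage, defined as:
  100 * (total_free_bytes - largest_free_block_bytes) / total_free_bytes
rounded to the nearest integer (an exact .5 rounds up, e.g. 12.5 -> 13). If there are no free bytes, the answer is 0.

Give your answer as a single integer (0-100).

Op 1: a = malloc(20) -> a = 0; heap: [0-19 ALLOC][20-61 FREE]
Op 2: b = malloc(17) -> b = 20; heap: [0-19 ALLOC][20-36 ALLOC][37-61 FREE]
Op 3: c = malloc(5) -> c = 37; heap: [0-19 ALLOC][20-36 ALLOC][37-41 ALLOC][42-61 FREE]
Op 4: free(b) -> (freed b); heap: [0-19 ALLOC][20-36 FREE][37-41 ALLOC][42-61 FREE]
Op 5: d = malloc(15) -> d = 20; heap: [0-19 ALLOC][20-34 ALLOC][35-36 FREE][37-41 ALLOC][42-61 FREE]
Op 6: c = realloc(c, 6) -> c = 37; heap: [0-19 ALLOC][20-34 ALLOC][35-36 FREE][37-42 ALLOC][43-61 FREE]
Op 7: a = realloc(a, 20) -> a = 0; heap: [0-19 ALLOC][20-34 ALLOC][35-36 FREE][37-42 ALLOC][43-61 FREE]
Op 8: free(d) -> (freed d); heap: [0-19 ALLOC][20-36 FREE][37-42 ALLOC][43-61 FREE]
Free blocks: [17 19] total_free=36 largest=19 -> 100*(36-19)/36 = 1700/36 ≈ 47.222 -> rounds to 47

Answer: 47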